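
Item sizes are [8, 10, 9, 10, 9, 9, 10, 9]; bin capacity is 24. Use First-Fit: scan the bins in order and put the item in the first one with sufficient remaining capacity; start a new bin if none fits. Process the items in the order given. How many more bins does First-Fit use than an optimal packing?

0

First-Fit: [8,10] [9,10] [9,9] [10,9] → 4 bins.
Total size 74; any packing needs at least ⌈74/24⌉ = 4 bins.
So 4 is already optimal.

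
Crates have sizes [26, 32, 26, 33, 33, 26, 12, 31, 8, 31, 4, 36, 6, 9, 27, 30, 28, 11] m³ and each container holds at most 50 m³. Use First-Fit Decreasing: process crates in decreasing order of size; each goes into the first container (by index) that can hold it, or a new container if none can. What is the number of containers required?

Sorted descending: 36, 33, 33, 32, 31, 31, 30, 28, 27, 26, 26, 26, 12, 11, 9, 8, 6, 4.
Put 36 m³ in container 1; 14 m³ remain.
Put 33 m³ in container 2; 17 m³ remain.
Put 33 m³ in container 3; 17 m³ remain.
Put 32 m³ in container 4; 18 m³ remain.
Put 31 m³ in container 5; 19 m³ remain.
Put 31 m³ in container 6; 19 m³ remain.
Put 30 m³ in container 7; 20 m³ remain.
Put 28 m³ in container 8; 22 m³ remain.
Put 27 m³ in container 9; 23 m³ remain.
Put 26 m³ in container 10; 24 m³ remain.
Put 26 m³ in container 11; 24 m³ remain.
Put 26 m³ in container 12; 24 m³ remain.
Put 12 m³ in container 1; 2 m³ remain.
Put 11 m³ in container 2; 6 m³ remain.
Put 9 m³ in container 3; 8 m³ remain.
Put 8 m³ in container 3; 0 m³ remain.
Put 6 m³ in container 2; 0 m³ remain.
Put 4 m³ in container 4; 14 m³ remain.
Final containers: [36,12] [33,11,6] [33,9,8] [32,4] [31] [31] [30] [28] [27] [26] [26] [26].

12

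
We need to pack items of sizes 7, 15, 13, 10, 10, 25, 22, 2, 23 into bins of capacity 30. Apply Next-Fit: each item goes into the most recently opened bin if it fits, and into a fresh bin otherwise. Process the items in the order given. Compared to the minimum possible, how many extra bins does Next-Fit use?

Next-Fit: [7,15] [13,10] [10] [25] [22,2] [23] → 6 bins.
Total size 127; any packing needs at least ⌈127/30⌉ = 5 bins.
An optimal packing achieves that bound: [25,2] [23,7] [22] [15,13] [10,10] → 5 bins.
Excess: 6 − 5 = 1.

1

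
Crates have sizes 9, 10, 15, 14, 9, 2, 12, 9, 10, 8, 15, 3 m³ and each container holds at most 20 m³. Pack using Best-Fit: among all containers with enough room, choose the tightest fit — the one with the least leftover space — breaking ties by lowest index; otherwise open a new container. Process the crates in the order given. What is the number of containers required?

7

Put 9 m³ in container 1; 11 m³ remain.
Put 10 m³ in container 1; 1 m³ remain.
Put 15 m³ in container 2; 5 m³ remain.
Put 14 m³ in container 3; 6 m³ remain.
Put 9 m³ in container 4; 11 m³ remain.
Put 2 m³ in container 2; 3 m³ remain.
Put 12 m³ in container 5; 8 m³ remain.
Put 9 m³ in container 4; 2 m³ remain.
Put 10 m³ in container 6; 10 m³ remain.
Put 8 m³ in container 5; 0 m³ remain.
Put 15 m³ in container 7; 5 m³ remain.
Put 3 m³ in container 2; 0 m³ remain.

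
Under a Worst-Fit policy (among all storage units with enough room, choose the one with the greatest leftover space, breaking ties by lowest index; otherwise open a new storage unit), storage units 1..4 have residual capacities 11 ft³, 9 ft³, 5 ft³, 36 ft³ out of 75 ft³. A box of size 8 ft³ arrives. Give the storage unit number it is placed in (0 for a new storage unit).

Storage units with room: storage unit 1 (11 ft³), storage unit 2 (9 ft³), storage unit 4 (36 ft³).
Most room is storage unit 4 with 36 ft³ free.

4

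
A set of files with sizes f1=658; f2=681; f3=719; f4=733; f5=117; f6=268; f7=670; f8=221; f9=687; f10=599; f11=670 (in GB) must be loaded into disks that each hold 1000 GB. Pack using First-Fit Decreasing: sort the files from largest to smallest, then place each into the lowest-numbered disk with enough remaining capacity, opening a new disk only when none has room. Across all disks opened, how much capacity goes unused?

Sorted descending: 733, 719, 687, 681, 670, 670, 658, 599, 268, 221, 117.
Put 733 GB in disk 1; 267 GB remain.
Put 719 GB in disk 2; 281 GB remain.
Put 687 GB in disk 3; 313 GB remain.
Put 681 GB in disk 4; 319 GB remain.
Put 670 GB in disk 5; 330 GB remain.
Put 670 GB in disk 6; 330 GB remain.
Put 658 GB in disk 7; 342 GB remain.
Put 599 GB in disk 8; 401 GB remain.
Put 268 GB in disk 2; 13 GB remain.
Put 221 GB in disk 1; 46 GB remain.
Put 117 GB in disk 3; 196 GB remain.
8 disks × 1000 GB = 8000 GB; used 6023 GB; unused 1977 GB.

1977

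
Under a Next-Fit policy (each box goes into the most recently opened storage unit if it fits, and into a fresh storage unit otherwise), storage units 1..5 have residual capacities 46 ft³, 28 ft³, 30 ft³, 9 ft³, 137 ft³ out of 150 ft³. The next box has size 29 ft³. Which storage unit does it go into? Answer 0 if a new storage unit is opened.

Next-Fit only looks at storage unit 5, which has 137 ft³ free.
29 ft³ fits there.

5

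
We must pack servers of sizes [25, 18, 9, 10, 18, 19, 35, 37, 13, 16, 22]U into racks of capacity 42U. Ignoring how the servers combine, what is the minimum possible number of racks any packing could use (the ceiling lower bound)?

Total size = 25 + 18 + 9 + 10 + 18 + 19 + 35 + 37 + 13 + 16 + 22 = 222U.
⌈222 / 42⌉ = 6.

6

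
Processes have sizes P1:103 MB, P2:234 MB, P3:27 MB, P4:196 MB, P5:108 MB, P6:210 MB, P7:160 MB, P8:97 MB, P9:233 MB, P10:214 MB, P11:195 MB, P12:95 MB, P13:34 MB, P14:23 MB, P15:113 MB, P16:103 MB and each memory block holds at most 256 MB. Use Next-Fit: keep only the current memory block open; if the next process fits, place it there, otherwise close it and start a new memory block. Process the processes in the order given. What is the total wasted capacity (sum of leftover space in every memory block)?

927

Put P1 (103 MB) in memory block 1; 153 MB remain.
Put P2 (234 MB) in memory block 2; 22 MB remain.
Put P3 (27 MB) in memory block 3; 229 MB remain.
Put P4 (196 MB) in memory block 3; 33 MB remain.
Put P5 (108 MB) in memory block 4; 148 MB remain.
Put P6 (210 MB) in memory block 5; 46 MB remain.
Put P7 (160 MB) in memory block 6; 96 MB remain.
Put P8 (97 MB) in memory block 7; 159 MB remain.
Put P9 (233 MB) in memory block 8; 23 MB remain.
Put P10 (214 MB) in memory block 9; 42 MB remain.
Put P11 (195 MB) in memory block 10; 61 MB remain.
Put P12 (95 MB) in memory block 11; 161 MB remain.
Put P13 (34 MB) in memory block 11; 127 MB remain.
Put P14 (23 MB) in memory block 11; 104 MB remain.
Put P15 (113 MB) in memory block 12; 143 MB remain.
Put P16 (103 MB) in memory block 12; 40 MB remain.
12 memory blocks × 256 MB = 3072 MB; used 2145 MB; unused 927 MB.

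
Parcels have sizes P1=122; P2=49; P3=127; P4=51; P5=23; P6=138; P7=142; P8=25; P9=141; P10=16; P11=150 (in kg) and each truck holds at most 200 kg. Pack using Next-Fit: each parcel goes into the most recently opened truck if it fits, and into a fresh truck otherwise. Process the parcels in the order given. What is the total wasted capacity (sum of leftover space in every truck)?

216

Put P1 (122 kg) in truck 1; 78 kg remain.
Put P2 (49 kg) in truck 1; 29 kg remain.
Put P3 (127 kg) in truck 2; 73 kg remain.
Put P4 (51 kg) in truck 2; 22 kg remain.
Put P5 (23 kg) in truck 3; 177 kg remain.
Put P6 (138 kg) in truck 3; 39 kg remain.
Put P7 (142 kg) in truck 4; 58 kg remain.
Put P8 (25 kg) in truck 4; 33 kg remain.
Put P9 (141 kg) in truck 5; 59 kg remain.
Put P10 (16 kg) in truck 5; 43 kg remain.
Put P11 (150 kg) in truck 6; 50 kg remain.
6 trucks × 200 kg = 1200 kg; used 984 kg; unused 216 kg.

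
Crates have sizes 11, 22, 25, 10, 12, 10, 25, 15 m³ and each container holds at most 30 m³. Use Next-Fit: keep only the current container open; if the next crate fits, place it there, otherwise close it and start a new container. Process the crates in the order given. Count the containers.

Put 11 m³ in container 1; 19 m³ remain.
Put 22 m³ in container 2; 8 m³ remain.
Put 25 m³ in container 3; 5 m³ remain.
Put 10 m³ in container 4; 20 m³ remain.
Put 12 m³ in container 4; 8 m³ remain.
Put 10 m³ in container 5; 20 m³ remain.
Put 25 m³ in container 6; 5 m³ remain.
Put 15 m³ in container 7; 15 m³ remain.

7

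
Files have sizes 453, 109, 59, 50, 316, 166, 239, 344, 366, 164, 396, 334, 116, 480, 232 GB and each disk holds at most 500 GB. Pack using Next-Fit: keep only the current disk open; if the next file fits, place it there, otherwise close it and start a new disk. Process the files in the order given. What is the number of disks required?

Put 453 GB in disk 1; 47 GB remain.
Put 109 GB in disk 2; 391 GB remain.
Put 59 GB in disk 2; 332 GB remain.
Put 50 GB in disk 2; 282 GB remain.
Put 316 GB in disk 3; 184 GB remain.
Put 166 GB in disk 3; 18 GB remain.
Put 239 GB in disk 4; 261 GB remain.
Put 344 GB in disk 5; 156 GB remain.
Put 366 GB in disk 6; 134 GB remain.
Put 164 GB in disk 7; 336 GB remain.
Put 396 GB in disk 8; 104 GB remain.
Put 334 GB in disk 9; 166 GB remain.
Put 116 GB in disk 9; 50 GB remain.
Put 480 GB in disk 10; 20 GB remain.
Put 232 GB in disk 11; 268 GB remain.

11 disks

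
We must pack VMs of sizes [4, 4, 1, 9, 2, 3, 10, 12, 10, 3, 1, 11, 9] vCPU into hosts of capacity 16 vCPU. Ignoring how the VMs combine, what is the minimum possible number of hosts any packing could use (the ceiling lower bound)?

Total size = 4 + 4 + 1 + 9 + 2 + 3 + 10 + 12 + 10 + 3 + 1 + 11 + 9 = 79 vCPU.
⌈79 / 16⌉ = 5.

5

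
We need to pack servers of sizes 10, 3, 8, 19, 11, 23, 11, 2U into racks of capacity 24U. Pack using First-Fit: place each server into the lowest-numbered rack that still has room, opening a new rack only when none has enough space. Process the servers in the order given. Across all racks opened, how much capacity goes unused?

rack 1: place 10U, 14U left
rack 1: place 3U, 11U left
rack 1: place 8U, 3U left
rack 2: place 19U, 5U left
rack 3: place 11U, 13U left
rack 4: place 23U, 1U left
rack 3: place 11U, 2U left
rack 1: place 2U, 1U left
4 racks × 24U = 96U; used 87U; unused 9U.

9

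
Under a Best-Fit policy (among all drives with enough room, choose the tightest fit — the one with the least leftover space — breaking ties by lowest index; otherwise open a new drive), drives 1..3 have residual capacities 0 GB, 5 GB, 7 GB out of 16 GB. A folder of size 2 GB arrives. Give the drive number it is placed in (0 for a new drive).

2

Drives with room: drive 2 (5 GB), drive 3 (7 GB).
Tightest fit is drive 2 with 5 GB free.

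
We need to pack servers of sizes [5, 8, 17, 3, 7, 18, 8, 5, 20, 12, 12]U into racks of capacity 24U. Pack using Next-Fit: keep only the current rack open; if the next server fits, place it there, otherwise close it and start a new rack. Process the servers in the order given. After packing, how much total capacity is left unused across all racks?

53

Put 5U in rack 1; 19U remain.
Put 8U in rack 1; 11U remain.
Put 17U in rack 2; 7U remain.
Put 3U in rack 2; 4U remain.
Put 7U in rack 3; 17U remain.
Put 18U in rack 4; 6U remain.
Put 8U in rack 5; 16U remain.
Put 5U in rack 5; 11U remain.
Put 20U in rack 6; 4U remain.
Put 12U in rack 7; 12U remain.
Put 12U in rack 7; 0U remain.
7 racks × 24U = 168U; used 115U; unused 53U.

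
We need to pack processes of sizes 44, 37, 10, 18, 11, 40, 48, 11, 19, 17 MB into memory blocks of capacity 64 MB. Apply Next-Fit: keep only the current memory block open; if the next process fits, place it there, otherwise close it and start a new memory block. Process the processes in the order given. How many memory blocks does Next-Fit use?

memory block 1: place 44 MB, 20 MB left
memory block 2: place 37 MB, 27 MB left
memory block 2: place 10 MB, 17 MB left
memory block 3: place 18 MB, 46 MB left
memory block 3: place 11 MB, 35 MB left
memory block 4: place 40 MB, 24 MB left
memory block 5: place 48 MB, 16 MB left
memory block 5: place 11 MB, 5 MB left
memory block 6: place 19 MB, 45 MB left
memory block 6: place 17 MB, 28 MB left
Final memory blocks: [44] [37,10] [18,11] [40] [48,11] [19,17].

6 memory blocks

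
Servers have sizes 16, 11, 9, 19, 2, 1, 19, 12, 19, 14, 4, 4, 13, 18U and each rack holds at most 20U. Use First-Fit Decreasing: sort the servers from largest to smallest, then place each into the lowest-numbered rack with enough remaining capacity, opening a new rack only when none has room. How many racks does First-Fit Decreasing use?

Sorted descending: 19, 19, 19, 18, 16, 14, 13, 12, 11, 9, 4, 4, 2, 1.
rack 1: place 19U, 1U left
rack 2: place 19U, 1U left
rack 3: place 19U, 1U left
rack 4: place 18U, 2U left
rack 5: place 16U, 4U left
rack 6: place 14U, 6U left
rack 7: place 13U, 7U left
rack 8: place 12U, 8U left
rack 9: place 11U, 9U left
rack 9: place 9U, 0U left
rack 5: place 4U, 0U left
rack 6: place 4U, 2U left
rack 4: place 2U, 0U left
rack 1: place 1U, 0U left
Final racks: [19,1] [19] [19] [18,2] [16,4] [14,4] [13] [12] [11,9].

9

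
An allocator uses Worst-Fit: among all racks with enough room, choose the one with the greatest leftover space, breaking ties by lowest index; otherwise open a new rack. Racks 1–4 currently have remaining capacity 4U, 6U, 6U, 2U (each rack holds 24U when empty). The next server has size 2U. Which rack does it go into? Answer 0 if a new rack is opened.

2

Racks with room: rack 1 (4U), rack 2 (6U), rack 3 (6U), rack 4 (2U).
Most room is rack 2 with 6U free.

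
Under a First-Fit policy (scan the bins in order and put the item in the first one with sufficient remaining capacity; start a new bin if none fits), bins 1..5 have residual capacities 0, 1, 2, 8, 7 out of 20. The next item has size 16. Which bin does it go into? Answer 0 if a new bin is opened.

No bin has ≥ 16 free, so a new bin is opened.

0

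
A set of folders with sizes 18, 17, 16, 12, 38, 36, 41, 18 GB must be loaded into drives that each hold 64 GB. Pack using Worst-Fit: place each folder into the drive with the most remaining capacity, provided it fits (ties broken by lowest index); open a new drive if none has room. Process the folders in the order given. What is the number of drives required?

drive 1: place 18 GB, 46 GB left
drive 1: place 17 GB, 29 GB left
drive 1: place 16 GB, 13 GB left
drive 1: place 12 GB, 1 GB left
drive 2: place 38 GB, 26 GB left
drive 3: place 36 GB, 28 GB left
drive 4: place 41 GB, 23 GB left
drive 3: place 18 GB, 10 GB left

4 drives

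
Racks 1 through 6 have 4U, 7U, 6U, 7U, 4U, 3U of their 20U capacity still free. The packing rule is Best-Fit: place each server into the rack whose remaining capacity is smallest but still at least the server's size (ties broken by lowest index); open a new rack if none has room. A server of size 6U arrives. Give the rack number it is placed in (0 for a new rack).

Racks with room: rack 2 (7U), rack 3 (6U), rack 4 (7U).
Tightest fit is rack 3 with 6U free.

3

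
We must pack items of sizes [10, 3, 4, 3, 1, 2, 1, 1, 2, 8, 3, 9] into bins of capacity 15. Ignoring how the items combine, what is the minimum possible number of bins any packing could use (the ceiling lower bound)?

Total size = 10 + 3 + 4 + 3 + 1 + 2 + 1 + 1 + 2 + 8 + 3 + 9 = 47.
⌈47 / 15⌉ = 4.

4 bins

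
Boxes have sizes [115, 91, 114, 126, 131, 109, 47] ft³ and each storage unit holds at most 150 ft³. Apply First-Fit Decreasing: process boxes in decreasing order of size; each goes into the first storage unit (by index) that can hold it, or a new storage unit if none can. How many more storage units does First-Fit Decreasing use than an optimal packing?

First-Fit Decreasing: [131] [126] [115] [114] [109] [91,47] → 6 storage units.
6 boxes exceed 75 ft³ (half the capacity), and no two of those can share a storage unit, so at least 6 storage units are needed.
So 6 is already optimal.

0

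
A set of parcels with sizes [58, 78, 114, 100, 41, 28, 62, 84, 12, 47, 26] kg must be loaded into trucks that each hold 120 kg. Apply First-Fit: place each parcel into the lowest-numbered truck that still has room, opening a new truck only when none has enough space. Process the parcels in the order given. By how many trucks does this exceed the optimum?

First-Fit: [58,41,12] [78,28] [114] [100] [62,47] [84,26] → 6 trucks.
Total size 650 kg; any packing needs at least ⌈650/120⌉ = 6 trucks.
So 6 is already optimal.

0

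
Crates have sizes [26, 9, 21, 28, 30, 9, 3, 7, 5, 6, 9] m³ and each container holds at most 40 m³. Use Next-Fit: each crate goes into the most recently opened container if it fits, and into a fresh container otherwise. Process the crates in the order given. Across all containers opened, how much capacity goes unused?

47

container 1: place 26 m³, 14 m³ left
container 1: place 9 m³, 5 m³ left
container 2: place 21 m³, 19 m³ left
container 3: place 28 m³, 12 m³ left
container 4: place 30 m³, 10 m³ left
container 4: place 9 m³, 1 m³ left
container 5: place 3 m³, 37 m³ left
container 5: place 7 m³, 30 m³ left
container 5: place 5 m³, 25 m³ left
container 5: place 6 m³, 19 m³ left
container 5: place 9 m³, 10 m³ left
5 containers × 40 m³ = 200 m³; used 153 m³; unused 47 m³.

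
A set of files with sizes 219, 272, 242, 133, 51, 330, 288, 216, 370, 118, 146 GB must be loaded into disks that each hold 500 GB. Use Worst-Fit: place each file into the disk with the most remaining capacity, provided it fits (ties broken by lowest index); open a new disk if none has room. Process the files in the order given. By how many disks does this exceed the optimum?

1

Worst-Fit: [219,272] [242,133,51] [330] [288,146] [216,118] [370] → 6 disks.
Total size 2385 GB; any packing needs at least ⌈2385/500⌉ = 5 disks.
An optimal packing achieves that bound: [370,118] [330,146] [288,133,51] [272,219] [242,216] → 5 disks.
Excess: 6 − 5 = 1.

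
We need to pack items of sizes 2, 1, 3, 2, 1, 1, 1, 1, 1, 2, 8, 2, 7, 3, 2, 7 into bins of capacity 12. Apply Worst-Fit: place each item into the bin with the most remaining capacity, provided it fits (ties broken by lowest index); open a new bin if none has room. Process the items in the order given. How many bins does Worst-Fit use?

4 bins

bin 1: place 2, 10 left
bin 1: place 1, 9 left
bin 1: place 3, 6 left
bin 1: place 2, 4 left
bin 1: place 1, 3 left
bin 1: place 1, 2 left
bin 1: place 1, 1 left
bin 1: place 1, 0 left
bin 2: place 1, 11 left
bin 2: place 2, 9 left
bin 2: place 8, 1 left
bin 3: place 2, 10 left
bin 3: place 7, 3 left
bin 3: place 3, 0 left
bin 4: place 2, 10 left
bin 4: place 7, 3 left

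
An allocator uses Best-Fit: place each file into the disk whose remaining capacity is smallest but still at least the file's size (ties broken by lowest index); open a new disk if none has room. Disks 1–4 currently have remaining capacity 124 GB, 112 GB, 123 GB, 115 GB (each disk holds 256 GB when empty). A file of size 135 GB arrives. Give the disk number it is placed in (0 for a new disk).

0

No disk has ≥ 135 GB free, so a new disk is opened.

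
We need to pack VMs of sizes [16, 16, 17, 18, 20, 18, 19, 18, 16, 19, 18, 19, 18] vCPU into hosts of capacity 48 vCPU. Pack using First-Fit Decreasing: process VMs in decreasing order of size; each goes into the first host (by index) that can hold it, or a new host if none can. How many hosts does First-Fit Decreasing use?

Sorted descending: 20, 19, 19, 19, 18, 18, 18, 18, 18, 17, 16, 16, 16.
20 vCPU → host 1 (remaining 28 vCPU)
19 vCPU → host 1 (remaining 9 vCPU)
19 vCPU → host 2 (remaining 29 vCPU)
19 vCPU → host 2 (remaining 10 vCPU)
18 vCPU → host 3 (remaining 30 vCPU)
18 vCPU → host 3 (remaining 12 vCPU)
18 vCPU → host 4 (remaining 30 vCPU)
18 vCPU → host 4 (remaining 12 vCPU)
18 vCPU → host 5 (remaining 30 vCPU)
17 vCPU → host 5 (remaining 13 vCPU)
16 vCPU → host 6 (remaining 32 vCPU)
16 vCPU → host 6 (remaining 16 vCPU)
16 vCPU → host 6 (remaining 0 vCPU)
Final hosts: [20,19] [19,19] [18,18] [18,18] [18,17] [16,16,16].

6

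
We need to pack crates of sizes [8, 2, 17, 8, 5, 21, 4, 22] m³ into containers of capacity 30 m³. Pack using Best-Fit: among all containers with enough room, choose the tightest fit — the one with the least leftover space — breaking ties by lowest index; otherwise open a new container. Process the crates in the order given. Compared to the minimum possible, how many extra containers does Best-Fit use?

Best-Fit: [8,2,17] [8,5] [21,4] [22] → 4 containers.
Total size 87 m³; any packing needs at least ⌈87/30⌉ = 3 containers.
An optimal packing achieves that bound: [22,8] [21,8] [17,5,4,2] → 3 containers.
Excess: 4 − 3 = 1.

1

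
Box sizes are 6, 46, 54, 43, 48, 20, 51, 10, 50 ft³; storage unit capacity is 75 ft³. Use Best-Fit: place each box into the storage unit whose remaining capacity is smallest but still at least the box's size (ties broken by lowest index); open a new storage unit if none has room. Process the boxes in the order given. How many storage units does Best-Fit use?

6 ft³ → storage unit 1 (remaining 69 ft³)
46 ft³ → storage unit 1 (remaining 23 ft³)
54 ft³ → storage unit 2 (remaining 21 ft³)
43 ft³ → storage unit 3 (remaining 32 ft³)
48 ft³ → storage unit 4 (remaining 27 ft³)
20 ft³ → storage unit 2 (remaining 1 ft³)
51 ft³ → storage unit 5 (remaining 24 ft³)
10 ft³ → storage unit 1 (remaining 13 ft³)
50 ft³ → storage unit 6 (remaining 25 ft³)

6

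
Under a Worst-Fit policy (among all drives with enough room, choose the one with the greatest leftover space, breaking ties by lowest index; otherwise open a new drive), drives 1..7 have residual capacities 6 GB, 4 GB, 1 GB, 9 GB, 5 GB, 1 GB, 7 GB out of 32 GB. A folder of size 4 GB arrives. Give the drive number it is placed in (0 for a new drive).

Drives with room: drive 1 (6 GB), drive 2 (4 GB), drive 4 (9 GB), drive 5 (5 GB), drive 7 (7 GB).
Most room is drive 4 with 9 GB free.

4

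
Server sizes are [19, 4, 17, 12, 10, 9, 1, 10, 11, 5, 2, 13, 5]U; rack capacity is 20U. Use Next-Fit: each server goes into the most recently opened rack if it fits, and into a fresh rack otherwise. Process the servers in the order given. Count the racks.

rack 1: place 19U, 1U left
rack 2: place 4U, 16U left
rack 3: place 17U, 3U left
rack 4: place 12U, 8U left
rack 5: place 10U, 10U left
rack 5: place 9U, 1U left
rack 5: place 1U, 0U left
rack 6: place 10U, 10U left
rack 7: place 11U, 9U left
rack 7: place 5U, 4U left
rack 7: place 2U, 2U left
rack 8: place 13U, 7U left
rack 8: place 5U, 2U left
Final racks: [19] [4] [17] [12] [10,9,1] [10] [11,5,2] [13,5].

8 racks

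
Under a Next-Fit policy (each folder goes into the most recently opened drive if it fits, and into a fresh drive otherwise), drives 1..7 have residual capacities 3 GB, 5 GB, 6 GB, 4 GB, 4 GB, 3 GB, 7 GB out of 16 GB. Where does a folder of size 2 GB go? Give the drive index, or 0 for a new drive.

7

Next-Fit only looks at drive 7, which has 7 GB free.
2 GB fits there.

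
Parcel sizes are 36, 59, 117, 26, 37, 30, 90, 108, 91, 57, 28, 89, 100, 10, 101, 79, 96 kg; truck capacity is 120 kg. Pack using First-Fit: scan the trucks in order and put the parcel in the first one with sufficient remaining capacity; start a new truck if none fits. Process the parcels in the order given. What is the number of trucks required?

Put 36 kg in truck 1; 84 kg remain.
Put 59 kg in truck 1; 25 kg remain.
Put 117 kg in truck 2; 3 kg remain.
Put 26 kg in truck 3; 94 kg remain.
Put 37 kg in truck 3; 57 kg remain.
Put 30 kg in truck 3; 27 kg remain.
Put 90 kg in truck 4; 30 kg remain.
Put 108 kg in truck 5; 12 kg remain.
Put 91 kg in truck 6; 29 kg remain.
Put 57 kg in truck 7; 63 kg remain.
Put 28 kg in truck 4; 2 kg remain.
Put 89 kg in truck 8; 31 kg remain.
Put 100 kg in truck 9; 20 kg remain.
Put 10 kg in truck 1; 15 kg remain.
Put 101 kg in truck 10; 19 kg remain.
Put 79 kg in truck 11; 41 kg remain.
Put 96 kg in truck 12; 24 kg remain.
Final trucks: [36,59,10] [117] [26,37,30] [90,28] [108] [91] [57] [89] [100] [101] [79] [96].

12 trucks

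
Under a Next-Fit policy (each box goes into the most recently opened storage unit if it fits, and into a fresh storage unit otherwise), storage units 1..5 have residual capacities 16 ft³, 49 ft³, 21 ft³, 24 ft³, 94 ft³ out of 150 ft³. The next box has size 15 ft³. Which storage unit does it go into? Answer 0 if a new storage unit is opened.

5

Next-Fit only looks at storage unit 5, which has 94 ft³ free.
15 ft³ fits there.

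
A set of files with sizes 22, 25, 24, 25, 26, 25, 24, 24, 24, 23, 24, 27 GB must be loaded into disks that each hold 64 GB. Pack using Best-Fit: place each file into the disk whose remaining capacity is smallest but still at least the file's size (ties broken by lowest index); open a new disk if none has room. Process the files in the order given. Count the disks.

6 disks

Put 22 GB in disk 1; 42 GB remain.
Put 25 GB in disk 1; 17 GB remain.
Put 24 GB in disk 2; 40 GB remain.
Put 25 GB in disk 2; 15 GB remain.
Put 26 GB in disk 3; 38 GB remain.
Put 25 GB in disk 3; 13 GB remain.
Put 24 GB in disk 4; 40 GB remain.
Put 24 GB in disk 4; 16 GB remain.
Put 24 GB in disk 5; 40 GB remain.
Put 23 GB in disk 5; 17 GB remain.
Put 24 GB in disk 6; 40 GB remain.
Put 27 GB in disk 6; 13 GB remain.
Final disks: [22,25] [24,25] [26,25] [24,24] [24,23] [24,27].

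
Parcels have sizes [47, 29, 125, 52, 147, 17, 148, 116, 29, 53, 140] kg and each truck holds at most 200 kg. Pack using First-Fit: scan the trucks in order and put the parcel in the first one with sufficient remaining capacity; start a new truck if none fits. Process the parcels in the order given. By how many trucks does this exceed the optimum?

1

First-Fit: [47,29,52,17,29] [125,53] [147] [148] [116] [140] → 6 trucks.
Total size 903 kg; any packing needs at least ⌈903/200⌉ = 5 trucks.
An optimal packing achieves that bound: [148,52] [147,53] [140,47] [125,29,29,17] [116] → 5 trucks.
Excess: 6 − 5 = 1.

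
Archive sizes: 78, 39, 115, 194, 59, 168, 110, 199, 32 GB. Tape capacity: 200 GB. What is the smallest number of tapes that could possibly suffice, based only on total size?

Total size = 78 + 39 + 115 + 194 + 59 + 168 + 110 + 199 + 32 = 994 GB.
⌈994 / 200⌉ = 5.

5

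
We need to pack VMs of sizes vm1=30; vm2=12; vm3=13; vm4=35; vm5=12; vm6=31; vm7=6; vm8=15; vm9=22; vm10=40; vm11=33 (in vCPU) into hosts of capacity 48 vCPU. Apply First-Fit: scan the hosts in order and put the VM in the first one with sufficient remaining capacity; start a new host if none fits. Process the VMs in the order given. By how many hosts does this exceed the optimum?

0

First-Fit: [30,12,6] [13,35] [12,31] [15,22] [40] [33] → 6 hosts.
Total size 249 vCPU; any packing needs at least ⌈249/48⌉ = 6 hosts.
So 6 is already optimal.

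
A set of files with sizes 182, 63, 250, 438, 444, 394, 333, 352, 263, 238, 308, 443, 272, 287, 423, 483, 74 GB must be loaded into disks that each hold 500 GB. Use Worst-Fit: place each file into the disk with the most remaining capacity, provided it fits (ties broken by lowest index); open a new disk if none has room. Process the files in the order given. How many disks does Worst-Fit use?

14

182 GB → disk 1 (remaining 318 GB)
63 GB → disk 1 (remaining 255 GB)
250 GB → disk 1 (remaining 5 GB)
438 GB → disk 2 (remaining 62 GB)
444 GB → disk 3 (remaining 56 GB)
394 GB → disk 4 (remaining 106 GB)
333 GB → disk 5 (remaining 167 GB)
352 GB → disk 6 (remaining 148 GB)
263 GB → disk 7 (remaining 237 GB)
238 GB → disk 8 (remaining 262 GB)
308 GB → disk 9 (remaining 192 GB)
443 GB → disk 10 (remaining 57 GB)
272 GB → disk 11 (remaining 228 GB)
287 GB → disk 12 (remaining 213 GB)
423 GB → disk 13 (remaining 77 GB)
483 GB → disk 14 (remaining 17 GB)
74 GB → disk 8 (remaining 188 GB)
Final disks: [182,63,250] [438] [444] [394] [333] [352] [263] [238,74] [308] [443] [272] [287] [423] [483].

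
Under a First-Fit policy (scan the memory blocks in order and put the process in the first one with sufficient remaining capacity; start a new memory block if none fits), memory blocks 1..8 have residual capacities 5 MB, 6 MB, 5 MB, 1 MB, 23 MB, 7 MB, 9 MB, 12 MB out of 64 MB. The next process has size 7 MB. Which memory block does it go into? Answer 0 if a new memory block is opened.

Memory blocks with room: memory block 5 (23 MB), memory block 6 (7 MB), memory block 7 (9 MB), memory block 8 (12 MB).
The first with room is memory block 5.

5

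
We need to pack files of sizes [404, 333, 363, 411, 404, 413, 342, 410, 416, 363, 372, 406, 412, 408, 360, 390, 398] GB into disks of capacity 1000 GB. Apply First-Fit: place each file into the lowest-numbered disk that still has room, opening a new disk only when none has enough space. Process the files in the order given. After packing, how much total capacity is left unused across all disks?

2395

404 GB → disk 1 (remaining 596 GB)
333 GB → disk 1 (remaining 263 GB)
363 GB → disk 2 (remaining 637 GB)
411 GB → disk 2 (remaining 226 GB)
404 GB → disk 3 (remaining 596 GB)
413 GB → disk 3 (remaining 183 GB)
342 GB → disk 4 (remaining 658 GB)
410 GB → disk 4 (remaining 248 GB)
416 GB → disk 5 (remaining 584 GB)
363 GB → disk 5 (remaining 221 GB)
372 GB → disk 6 (remaining 628 GB)
406 GB → disk 6 (remaining 222 GB)
412 GB → disk 7 (remaining 588 GB)
408 GB → disk 7 (remaining 180 GB)
360 GB → disk 8 (remaining 640 GB)
390 GB → disk 8 (remaining 250 GB)
398 GB → disk 9 (remaining 602 GB)
9 disks × 1000 GB = 9000 GB; used 6605 GB; unused 2395 GB.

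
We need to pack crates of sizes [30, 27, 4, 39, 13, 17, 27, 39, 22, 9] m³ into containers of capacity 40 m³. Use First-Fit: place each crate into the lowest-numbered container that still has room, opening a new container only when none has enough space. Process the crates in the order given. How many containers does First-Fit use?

Put 30 m³ in container 1; 10 m³ remain.
Put 27 m³ in container 2; 13 m³ remain.
Put 4 m³ in container 1; 6 m³ remain.
Put 39 m³ in container 3; 1 m³ remain.
Put 13 m³ in container 2; 0 m³ remain.
Put 17 m³ in container 4; 23 m³ remain.
Put 27 m³ in container 5; 13 m³ remain.
Put 39 m³ in container 6; 1 m³ remain.
Put 22 m³ in container 4; 1 m³ remain.
Put 9 m³ in container 5; 4 m³ remain.

6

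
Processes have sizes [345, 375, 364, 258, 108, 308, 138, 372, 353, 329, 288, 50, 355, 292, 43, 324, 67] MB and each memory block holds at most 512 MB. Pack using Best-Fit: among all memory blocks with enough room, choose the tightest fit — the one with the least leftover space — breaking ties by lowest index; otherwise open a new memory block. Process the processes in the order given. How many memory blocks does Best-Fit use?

12

memory block 1: place 345 MB, 167 MB left
memory block 2: place 375 MB, 137 MB left
memory block 3: place 364 MB, 148 MB left
memory block 4: place 258 MB, 254 MB left
memory block 2: place 108 MB, 29 MB left
memory block 5: place 308 MB, 204 MB left
memory block 3: place 138 MB, 10 MB left
memory block 6: place 372 MB, 140 MB left
memory block 7: place 353 MB, 159 MB left
memory block 8: place 329 MB, 183 MB left
memory block 9: place 288 MB, 224 MB left
memory block 6: place 50 MB, 90 MB left
memory block 10: place 355 MB, 157 MB left
memory block 11: place 292 MB, 220 MB left
memory block 6: place 43 MB, 47 MB left
memory block 12: place 324 MB, 188 MB left
memory block 10: place 67 MB, 90 MB left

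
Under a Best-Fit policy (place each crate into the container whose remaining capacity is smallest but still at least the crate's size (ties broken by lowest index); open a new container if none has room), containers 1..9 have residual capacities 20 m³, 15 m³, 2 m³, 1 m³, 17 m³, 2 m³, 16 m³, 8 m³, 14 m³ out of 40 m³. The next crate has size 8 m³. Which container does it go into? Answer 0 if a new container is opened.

Containers with room: container 1 (20 m³), container 2 (15 m³), container 5 (17 m³), container 7 (16 m³), container 8 (8 m³), container 9 (14 m³).
Tightest fit is container 8 with 8 m³ free.

8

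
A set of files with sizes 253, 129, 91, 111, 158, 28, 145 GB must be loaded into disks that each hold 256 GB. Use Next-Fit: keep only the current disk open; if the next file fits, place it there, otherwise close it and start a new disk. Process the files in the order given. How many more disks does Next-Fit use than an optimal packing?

Next-Fit: [253] [129,91] [111] [158,28] [145] → 5 disks.
Total size 915 GB; any packing needs at least ⌈915/256⌉ = 4 disks.
An optimal packing achieves that bound: [253] [158,91] [145,111] [129,28] → 4 disks.
Excess: 5 − 4 = 1.

1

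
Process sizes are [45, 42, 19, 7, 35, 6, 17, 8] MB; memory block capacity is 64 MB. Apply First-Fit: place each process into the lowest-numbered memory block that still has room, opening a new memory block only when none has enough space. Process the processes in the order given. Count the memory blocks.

3 memory blocks

45 MB → memory block 1 (remaining 19 MB)
42 MB → memory block 2 (remaining 22 MB)
19 MB → memory block 1 (remaining 0 MB)
7 MB → memory block 2 (remaining 15 MB)
35 MB → memory block 3 (remaining 29 MB)
6 MB → memory block 2 (remaining 9 MB)
17 MB → memory block 3 (remaining 12 MB)
8 MB → memory block 2 (remaining 1 MB)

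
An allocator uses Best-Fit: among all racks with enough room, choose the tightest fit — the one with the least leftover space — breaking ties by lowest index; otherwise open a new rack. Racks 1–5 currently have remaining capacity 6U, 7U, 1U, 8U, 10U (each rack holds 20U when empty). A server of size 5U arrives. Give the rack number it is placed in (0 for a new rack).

Racks with room: rack 1 (6U), rack 2 (7U), rack 4 (8U), rack 5 (10U).
Tightest fit is rack 1 with 6U free.

1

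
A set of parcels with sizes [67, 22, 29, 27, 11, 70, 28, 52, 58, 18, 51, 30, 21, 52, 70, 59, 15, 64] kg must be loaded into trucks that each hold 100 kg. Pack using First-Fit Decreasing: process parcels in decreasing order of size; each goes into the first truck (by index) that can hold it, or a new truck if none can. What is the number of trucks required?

9

Sorted descending: 70, 70, 67, 64, 59, 58, 52, 52, 51, 30, 29, 28, 27, 22, 21, 18, 15, 11.
Put 70 kg in truck 1; 30 kg remain.
Put 70 kg in truck 2; 30 kg remain.
Put 67 kg in truck 3; 33 kg remain.
Put 64 kg in truck 4; 36 kg remain.
Put 59 kg in truck 5; 41 kg remain.
Put 58 kg in truck 6; 42 kg remain.
Put 52 kg in truck 7; 48 kg remain.
Put 52 kg in truck 8; 48 kg remain.
Put 51 kg in truck 9; 49 kg remain.
Put 30 kg in truck 1; 0 kg remain.
Put 29 kg in truck 2; 1 kg remain.
Put 28 kg in truck 3; 5 kg remain.
Put 27 kg in truck 4; 9 kg remain.
Put 22 kg in truck 5; 19 kg remain.
Put 21 kg in truck 6; 21 kg remain.
Put 18 kg in truck 5; 1 kg remain.
Put 15 kg in truck 6; 6 kg remain.
Put 11 kg in truck 7; 37 kg remain.
Final trucks: [70,30] [70,29] [67,28] [64,27] [59,22,18] [58,21,15] [52,11] [52] [51].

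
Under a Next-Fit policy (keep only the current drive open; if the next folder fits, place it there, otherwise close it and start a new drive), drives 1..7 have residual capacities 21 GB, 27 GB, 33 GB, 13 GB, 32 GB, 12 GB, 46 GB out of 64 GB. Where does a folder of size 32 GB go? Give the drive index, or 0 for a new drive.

7

Next-Fit only looks at drive 7, which has 46 GB free.
32 GB fits there.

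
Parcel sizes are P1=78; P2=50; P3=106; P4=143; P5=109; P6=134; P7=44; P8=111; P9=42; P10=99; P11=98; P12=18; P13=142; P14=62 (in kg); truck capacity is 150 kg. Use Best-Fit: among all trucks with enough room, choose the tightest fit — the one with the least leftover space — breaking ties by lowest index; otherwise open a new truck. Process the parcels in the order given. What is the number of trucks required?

Put P1 (78 kg) in truck 1; 72 kg remain.
Put P2 (50 kg) in truck 1; 22 kg remain.
Put P3 (106 kg) in truck 2; 44 kg remain.
Put P4 (143 kg) in truck 3; 7 kg remain.
Put P5 (109 kg) in truck 4; 41 kg remain.
Put P6 (134 kg) in truck 5; 16 kg remain.
Put P7 (44 kg) in truck 2; 0 kg remain.
Put P8 (111 kg) in truck 6; 39 kg remain.
Put P9 (42 kg) in truck 7; 108 kg remain.
Put P10 (99 kg) in truck 7; 9 kg remain.
Put P11 (98 kg) in truck 8; 52 kg remain.
Put P12 (18 kg) in truck 1; 4 kg remain.
Put P13 (142 kg) in truck 9; 8 kg remain.
Put P14 (62 kg) in truck 10; 88 kg remain.

10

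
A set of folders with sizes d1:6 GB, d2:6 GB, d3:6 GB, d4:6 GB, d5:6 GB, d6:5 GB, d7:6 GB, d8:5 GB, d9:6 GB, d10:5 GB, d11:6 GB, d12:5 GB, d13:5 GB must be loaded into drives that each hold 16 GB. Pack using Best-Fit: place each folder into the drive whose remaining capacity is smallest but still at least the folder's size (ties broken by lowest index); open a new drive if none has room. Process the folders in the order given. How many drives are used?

6

Put d1 (6 GB) in drive 1; 10 GB remain.
Put d2 (6 GB) in drive 1; 4 GB remain.
Put d3 (6 GB) in drive 2; 10 GB remain.
Put d4 (6 GB) in drive 2; 4 GB remain.
Put d5 (6 GB) in drive 3; 10 GB remain.
Put d6 (5 GB) in drive 3; 5 GB remain.
Put d7 (6 GB) in drive 4; 10 GB remain.
Put d8 (5 GB) in drive 3; 0 GB remain.
Put d9 (6 GB) in drive 4; 4 GB remain.
Put d10 (5 GB) in drive 5; 11 GB remain.
Put d11 (6 GB) in drive 5; 5 GB remain.
Put d12 (5 GB) in drive 5; 0 GB remain.
Put d13 (5 GB) in drive 6; 11 GB remain.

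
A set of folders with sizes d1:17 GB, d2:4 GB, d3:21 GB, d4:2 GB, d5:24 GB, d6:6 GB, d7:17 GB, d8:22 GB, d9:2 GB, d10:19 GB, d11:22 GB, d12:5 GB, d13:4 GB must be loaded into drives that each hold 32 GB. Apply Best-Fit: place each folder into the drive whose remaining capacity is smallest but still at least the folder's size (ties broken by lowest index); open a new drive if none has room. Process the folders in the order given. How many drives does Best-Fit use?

drive 1: place d1 (17 GB), 15 GB left
drive 1: place d2 (4 GB), 11 GB left
drive 2: place d3 (21 GB), 11 GB left
drive 1: place d4 (2 GB), 9 GB left
drive 3: place d5 (24 GB), 8 GB left
drive 3: place d6 (6 GB), 2 GB left
drive 4: place d7 (17 GB), 15 GB left
drive 5: place d8 (22 GB), 10 GB left
drive 3: place d9 (2 GB), 0 GB left
drive 6: place d10 (19 GB), 13 GB left
drive 7: place d11 (22 GB), 10 GB left
drive 1: place d12 (5 GB), 4 GB left
drive 1: place d13 (4 GB), 0 GB left

7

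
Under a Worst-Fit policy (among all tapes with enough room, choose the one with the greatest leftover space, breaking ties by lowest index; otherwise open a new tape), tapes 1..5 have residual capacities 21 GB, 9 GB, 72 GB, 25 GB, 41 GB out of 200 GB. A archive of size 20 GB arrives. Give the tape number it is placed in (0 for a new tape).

3

Tapes with room: tape 1 (21 GB), tape 3 (72 GB), tape 4 (25 GB), tape 5 (41 GB).
Most room is tape 3 with 72 GB free.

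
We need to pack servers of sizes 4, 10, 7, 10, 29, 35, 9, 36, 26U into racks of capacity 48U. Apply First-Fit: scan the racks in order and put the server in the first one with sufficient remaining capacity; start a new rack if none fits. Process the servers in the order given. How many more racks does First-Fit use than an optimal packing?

First-Fit: [4,10,7,10,9] [29] [35] [36] [26] → 5 racks.
Total size 166U; any packing needs at least ⌈166/48⌉ = 4 racks.
An optimal packing achieves that bound: [36,10] [35,10] [29,9,7] [26,4] → 4 racks.
Excess: 5 − 4 = 1.

1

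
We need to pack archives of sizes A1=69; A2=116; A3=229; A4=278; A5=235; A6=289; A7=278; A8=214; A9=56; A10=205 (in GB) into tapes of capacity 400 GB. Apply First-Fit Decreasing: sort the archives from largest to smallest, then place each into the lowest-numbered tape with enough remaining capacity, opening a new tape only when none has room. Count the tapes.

Sorted descending: 289, 278, 278, 235, 229, 214, 205, 116, 69, 56.
Put 289 GB in tape 1; 111 GB remain.
Put 278 GB in tape 2; 122 GB remain.
Put 278 GB in tape 3; 122 GB remain.
Put 235 GB in tape 4; 165 GB remain.
Put 229 GB in tape 5; 171 GB remain.
Put 214 GB in tape 6; 186 GB remain.
Put 205 GB in tape 7; 195 GB remain.
Put 116 GB in tape 2; 6 GB remain.
Put 69 GB in tape 1; 42 GB remain.
Put 56 GB in tape 3; 66 GB remain.

7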